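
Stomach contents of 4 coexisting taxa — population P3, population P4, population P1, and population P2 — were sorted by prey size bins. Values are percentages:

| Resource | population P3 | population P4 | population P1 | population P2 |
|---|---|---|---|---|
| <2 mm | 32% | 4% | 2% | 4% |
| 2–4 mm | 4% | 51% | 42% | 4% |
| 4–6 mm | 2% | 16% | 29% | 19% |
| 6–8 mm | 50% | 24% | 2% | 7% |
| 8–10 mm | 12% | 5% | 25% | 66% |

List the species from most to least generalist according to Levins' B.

population P1 > population P4 > population P3 > population P2

Convert percentages to proportions (divide by 100).
Σp_P3ᵢ² = 0.32² + 0.04² + 0.02² + 0.50² + 0.12² = 0.1024 + 0.0016 + 0.0004 + 0.2500 + 0.0144 = 0.3688
B_P3 = 1 / 0.3688 = 2.7115
Σp_P4ᵢ² = 0.04² + 0.51² + 0.16² + 0.24² + 0.05² = 0.0016 + 0.2601 + 0.0256 + 0.0576 + 0.0025 = 0.3474
B_P4 = 1 / 0.3474 = 2.8785
Σp_P1ᵢ² = 0.02² + 0.42² + 0.29² + 0.02² + 0.25² = 0.0004 + 0.1764 + 0.0841 + 0.0004 + 0.0625 = 0.3238
B_P1 = 1 / 0.3238 = 3.0883
Σp_P2ᵢ² = 0.04² + 0.04² + 0.19² + 0.07² + 0.66² = 0.0016 + 0.0016 + 0.0361 + 0.0049 + 0.4356 = 0.4798
B_P2 = 1 / 0.4798 = 2.0842
Ranking by B (broadest → narrowest): population P1 (3.09) > population P4 (2.88) > population P3 (2.71) > population P2 (2.08)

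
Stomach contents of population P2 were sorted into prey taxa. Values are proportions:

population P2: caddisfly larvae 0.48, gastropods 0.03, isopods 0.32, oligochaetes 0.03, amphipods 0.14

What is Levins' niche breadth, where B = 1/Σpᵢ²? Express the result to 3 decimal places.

2.823

Σpᵢ² = 0.48² + 0.03² + 0.32² + 0.03² + 0.14² = 0.2304 + 0.0009 + 0.1024 + 0.0009 + 0.0196 = 0.3542
B = 1 / 0.3542 = 2.82326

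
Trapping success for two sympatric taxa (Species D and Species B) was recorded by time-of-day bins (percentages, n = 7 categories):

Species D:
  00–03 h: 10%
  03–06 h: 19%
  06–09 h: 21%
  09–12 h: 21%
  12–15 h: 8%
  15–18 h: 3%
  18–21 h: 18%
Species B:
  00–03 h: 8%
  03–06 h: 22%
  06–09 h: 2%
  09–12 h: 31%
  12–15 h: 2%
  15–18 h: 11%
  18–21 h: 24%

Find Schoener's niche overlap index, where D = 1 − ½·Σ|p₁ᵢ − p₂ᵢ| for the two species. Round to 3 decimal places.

0.730

Convert percentages to proportions (divide by 100).
Σ|p₁ᵢ − p₂ᵢ| = 0.02 + 0.03 + 0.19 + 0.10 + 0.06 + 0.08 + 0.06 = 0.54
D = 1 − ½ × 0.54 = 1 − 0.270 = 0.73000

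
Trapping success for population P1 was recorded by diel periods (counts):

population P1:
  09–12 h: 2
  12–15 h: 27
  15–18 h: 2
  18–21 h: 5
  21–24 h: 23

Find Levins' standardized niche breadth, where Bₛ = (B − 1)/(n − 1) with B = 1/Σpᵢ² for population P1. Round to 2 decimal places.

Proportions for population P1 (n=59): 2/59=0.0339, 27/59=0.4576, 2/59=0.0339, 5/59=0.0847, 23/59=0.3898
Σpᵢ² = 0.0339² + 0.4576² + 0.0339² + 0.0847² + 0.3898² = 0.001149 + 0.209398 + 0.001149 + 0.007174 + 0.151944 = 0.370814
B = 1 / 0.370814 = 2.6968
Bₛ = (B − 1)/(n − 1) = (2.6968 − 1)/(5 − 1) = 1.6968/4 = 0.4242

0.42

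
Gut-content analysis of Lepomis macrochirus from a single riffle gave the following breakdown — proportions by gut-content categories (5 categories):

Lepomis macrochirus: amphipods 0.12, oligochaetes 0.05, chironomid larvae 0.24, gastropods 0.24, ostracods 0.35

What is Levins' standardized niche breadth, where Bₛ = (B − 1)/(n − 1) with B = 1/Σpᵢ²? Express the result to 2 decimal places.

Σpᵢ² = 0.12² + 0.05² + 0.24² + 0.24² + 0.35² = 0.0144 + 0.0025 + 0.0576 + 0.0576 + 0.1225 = 0.2546
B = 1 / 0.2546 = 3.9277
Bₛ = (B − 1)/(n − 1) = (3.9277 − 1)/(5 − 1) = 2.9277/4 = 0.7319

0.73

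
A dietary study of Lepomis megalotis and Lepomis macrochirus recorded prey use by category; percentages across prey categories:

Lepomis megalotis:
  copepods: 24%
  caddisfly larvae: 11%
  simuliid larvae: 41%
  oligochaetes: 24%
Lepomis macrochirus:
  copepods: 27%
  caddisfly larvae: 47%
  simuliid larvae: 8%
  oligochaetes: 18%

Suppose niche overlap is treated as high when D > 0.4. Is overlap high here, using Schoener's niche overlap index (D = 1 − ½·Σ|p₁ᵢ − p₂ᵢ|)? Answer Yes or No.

Convert percentages to proportions (divide by 100).
Σ|p₁ᵢ − p₂ᵢ| = 0.03 + 0.36 + 0.33 + 0.06 = 0.78
D = 1 − ½ × 0.78 = 1 − 0.390 = 0.6100
D = 0.6100 > 0.4 → Yes.

Yes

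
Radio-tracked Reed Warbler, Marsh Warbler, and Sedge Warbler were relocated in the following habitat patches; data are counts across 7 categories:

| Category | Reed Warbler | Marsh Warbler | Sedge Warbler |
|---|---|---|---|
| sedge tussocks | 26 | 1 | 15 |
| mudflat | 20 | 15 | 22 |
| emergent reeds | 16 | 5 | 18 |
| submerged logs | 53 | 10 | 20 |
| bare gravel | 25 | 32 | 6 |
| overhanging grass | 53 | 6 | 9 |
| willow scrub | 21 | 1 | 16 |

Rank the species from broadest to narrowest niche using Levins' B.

Proportions for Reed Warbler (n=214): 26/214=0.1215, 20/214=0.0935, 16/214=0.0748, 53/214=0.2477, 25/214=0.1168, 53/214=0.2477, 21/214=0.0981
Proportions for Marsh Warbler (n=70): 1/70=0.0143, 15/70=0.2143, 5/70=0.0714, 10/70=0.1429, 32/70=0.4571, 6/70=0.0857, 1/70=0.0143
Proportions for Sedge Warbler (n=106): 15/106=0.1415, 22/106=0.2075, 18/106=0.1698, 20/106=0.1887, 6/106=0.0566, 9/106=0.0849, 16/106=0.1509
Σp_Reedᵢ² = 0.1215² + 0.0935² + 0.0748² + 0.2477² + 0.1168² + 0.2477² + 0.0981² = 0.014762 + 0.008742 + 0.005595 + 0.061355 + 0.013642 + 0.061355 + 0.009624 = 0.175075
B_Reed = 1 / 0.175075 = 5.7118
Σp_Marsᵢ² = 0.0143² + 0.2143² + 0.0714² + 0.1429² + 0.4571² + 0.0857² + 0.0143² = 0.000204 + 0.045924 + 0.005098 + 0.020420 + 0.208940 + 0.007344 + 0.000204 = 0.288134
B_Mars = 1 / 0.288134 = 3.4706
Σp_Sedgᵢ² = 0.1415² + 0.2075² + 0.1698² + 0.1887² + 0.0566² + 0.0849² + 0.1509² = 0.020022 + 0.043056 + 0.028832 + 0.035608 + 0.003204 + 0.007208 + 0.022771 = 0.160701
B_Sedg = 1 / 0.160701 = 6.2227
Ranking by B (broadest → narrowest): Sedge Warbler (6.22) > Reed Warbler (5.71) > Marsh Warbler (3.47)

Sedge Warbler > Reed Warbler > Marsh Warbler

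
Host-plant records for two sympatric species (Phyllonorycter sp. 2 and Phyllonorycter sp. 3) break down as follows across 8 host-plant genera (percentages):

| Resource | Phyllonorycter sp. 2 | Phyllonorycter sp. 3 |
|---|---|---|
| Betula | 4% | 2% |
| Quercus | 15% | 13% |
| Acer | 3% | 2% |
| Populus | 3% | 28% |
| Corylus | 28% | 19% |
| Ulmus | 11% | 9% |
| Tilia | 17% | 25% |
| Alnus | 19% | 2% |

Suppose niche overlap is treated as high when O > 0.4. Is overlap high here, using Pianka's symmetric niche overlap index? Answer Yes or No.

Convert percentages to proportions (divide by 100).
Σ p₁ᵢp₂ᵢ = 0.0008 + 0.0195 + 0.0006 + 0.0084 + 0.0532 + 0.0099 + 0.0425 + 0.0038 = 0.1387
Σp_1ᵢ² = 0.04² + 0.15² + 0.03² + 0.03² + 0.28² + 0.11² + 0.17² + 0.19² = 0.0016 + 0.0225 + 0.0009 + 0.0009 + 0.0784 + 0.0121 + 0.0289 + 0.0361 = 0.1814
Σp_2ᵢ² = 0.02² + 0.13² + 0.02² + 0.28² + 0.19² + 0.09² + 0.25² + 0.02² = 0.0004 + 0.0169 + 0.0004 + 0.0784 + 0.0361 + 0.0081 + 0.0625 + 0.0004 = 0.2032
O = 0.1387 / √(0.1814 × 0.2032) = 0.1387 / 0.19199 = 0.7224
O = 0.7224 > 0.4 → Yes.

Yes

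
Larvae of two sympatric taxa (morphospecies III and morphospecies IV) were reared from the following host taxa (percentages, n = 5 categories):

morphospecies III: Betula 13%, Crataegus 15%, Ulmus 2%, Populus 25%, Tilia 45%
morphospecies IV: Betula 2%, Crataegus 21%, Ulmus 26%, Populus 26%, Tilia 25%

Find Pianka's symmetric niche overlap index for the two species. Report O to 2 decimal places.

0.80

Convert percentages to proportions (divide by 100).
Σ p₁ᵢp₂ᵢ = 0.0026 + 0.0315 + 0.0052 + 0.0650 + 0.1125 = 0.2168
Σp_1ᵢ² = 0.13² + 0.15² + 0.02² + 0.25² + 0.45² = 0.0169 + 0.0225 + 0.0004 + 0.0625 + 0.2025 = 0.3048
Σp_2ᵢ² = 0.02² + 0.21² + 0.26² + 0.26² + 0.25² = 0.0004 + 0.0441 + 0.0676 + 0.0676 + 0.0625 = 0.2422
O = 0.2168 / √(0.3048 × 0.2422) = 0.2168 / 0.27170 = 0.7979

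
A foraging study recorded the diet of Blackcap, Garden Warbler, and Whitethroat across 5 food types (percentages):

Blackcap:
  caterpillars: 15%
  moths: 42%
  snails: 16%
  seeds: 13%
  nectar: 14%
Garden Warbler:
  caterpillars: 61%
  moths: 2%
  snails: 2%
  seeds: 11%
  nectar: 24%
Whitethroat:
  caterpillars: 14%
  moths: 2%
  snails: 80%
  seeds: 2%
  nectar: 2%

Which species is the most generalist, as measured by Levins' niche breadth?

Blackcap

Convert percentages to proportions (divide by 100).
Σp_Blacᵢ² = 0.15² + 0.42² + 0.16² + 0.13² + 0.14² = 0.0225 + 0.1764 + 0.0256 + 0.0169 + 0.0196 = 0.2610
B_Blac = 1 / 0.2610 = 3.8314
Σp_Warbᵢ² = 0.61² + 0.02² + 0.02² + 0.11² + 0.24² = 0.3721 + 0.0004 + 0.0004 + 0.0121 + 0.0576 = 0.4426
B_Warb = 1 / 0.4426 = 2.2594
Σp_Whitᵢ² = 0.14² + 0.02² + 0.80² + 0.02² + 0.02² = 0.0196 + 0.0004 + 0.6400 + 0.0004 + 0.0004 = 0.6608
B_Whit = 1 / 0.6608 = 1.5133
Highest B → broadest niche (most generalist): Blackcap (B = 3.83).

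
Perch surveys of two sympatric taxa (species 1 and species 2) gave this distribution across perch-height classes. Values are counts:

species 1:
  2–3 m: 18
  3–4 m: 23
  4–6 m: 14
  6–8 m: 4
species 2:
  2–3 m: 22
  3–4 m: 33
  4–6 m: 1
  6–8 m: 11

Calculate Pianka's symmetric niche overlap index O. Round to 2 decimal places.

0.90

Proportions for species 1 (n=59): 18/59=0.3051, 23/59=0.3898, 14/59=0.2373, 4/59=0.0678
Proportions for species 2 (n=67): 22/67=0.3284, 33/67=0.4925, 1/67=0.0149, 11/67=0.1642
Σ p₁ᵢp₂ᵢ = 0.100195 + 0.191977 + 0.003536 + 0.011133 = 0.306841
Σp_1ᵢ² = 0.3051² + 0.3898² + 0.2373² + 0.0678² = 0.093086 + 0.151944 + 0.056311 + 0.004597 = 0.305938
Σp_2ᵢ² = 0.3284² + 0.4925² + 0.0149² + 0.1642² = 0.107847 + 0.242556 + 0.000222 + 0.026962 = 0.377587
O = 0.306841 / √(0.305938 × 0.377587) = 0.306841 / 0.3398797 = 0.9028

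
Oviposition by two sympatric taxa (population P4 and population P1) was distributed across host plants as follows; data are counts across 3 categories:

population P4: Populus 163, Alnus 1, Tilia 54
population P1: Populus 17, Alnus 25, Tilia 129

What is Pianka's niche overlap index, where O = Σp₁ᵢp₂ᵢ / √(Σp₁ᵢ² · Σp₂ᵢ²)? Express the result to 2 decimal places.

Proportions for population P4 (n=218): 163/218=0.7477, 1/218=0.0046, 54/218=0.2477
Proportions for population P1 (n=171): 17/171=0.0994, 25/171=0.1462, 129/171=0.7544
Σ p₁ᵢp₂ᵢ = 0.074321 + 0.000673 + 0.186865 = 0.261859
Σp_1ᵢ² = 0.7477² + 0.0046² + 0.2477² = 0.559055 + 0.000021 + 0.061355 = 0.620431
Σp_2ᵢ² = 0.0994² + 0.1462² + 0.7544² = 0.009880 + 0.021374 + 0.569119 = 0.600373
O = 0.261859 / √(0.620431 × 0.600373) = 0.261859 / 0.6103196 = 0.4291

0.43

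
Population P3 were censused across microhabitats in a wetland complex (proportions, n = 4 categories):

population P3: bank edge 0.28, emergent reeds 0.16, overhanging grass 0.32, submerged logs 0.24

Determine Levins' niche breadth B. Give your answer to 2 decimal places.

3.79

Σpᵢ² = 0.28² + 0.16² + 0.32² + 0.24² = 0.0784 + 0.0256 + 0.1024 + 0.0576 = 0.2640
B = 1 / 0.2640 = 3.7879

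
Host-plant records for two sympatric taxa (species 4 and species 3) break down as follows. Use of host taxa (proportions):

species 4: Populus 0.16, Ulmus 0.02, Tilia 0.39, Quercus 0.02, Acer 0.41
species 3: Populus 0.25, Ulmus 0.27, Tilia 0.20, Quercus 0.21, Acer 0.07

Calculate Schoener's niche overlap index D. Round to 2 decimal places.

Σ|p₁ᵢ − p₂ᵢ| = 0.09 + 0.25 + 0.19 + 0.19 + 0.34 = 1.06
D = 1 − ½ × 1.06 = 1 − 0.530 = 0.4700

0.47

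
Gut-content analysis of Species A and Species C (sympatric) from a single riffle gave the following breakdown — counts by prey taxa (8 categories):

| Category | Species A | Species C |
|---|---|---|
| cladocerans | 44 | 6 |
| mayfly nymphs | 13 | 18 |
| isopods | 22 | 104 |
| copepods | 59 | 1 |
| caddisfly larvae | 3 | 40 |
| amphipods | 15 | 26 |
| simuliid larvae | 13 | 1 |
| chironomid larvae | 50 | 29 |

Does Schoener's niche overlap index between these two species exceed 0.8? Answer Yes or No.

Proportions for Species A (n=219): 44/219=0.2009, 13/219=0.0594, 22/219=0.1005, 59/219=0.2694, 3/219=0.0137, 15/219=0.0685, 13/219=0.0594, 50/219=0.2283
Proportions for Species C (n=225): 6/225=0.0267, 18/225=0.0800, 104/225=0.4622, 1/225=0.0044, 40/225=0.1778, 26/225=0.1156, 1/225=0.0044, 29/225=0.1289
Σ|p₁ᵢ − p₂ᵢ| = 0.1742 + 0.0206 + 0.3617 + 0.2650 + 0.1641 + 0.0471 + 0.0550 + 0.0994 = 1.1871
D = 1 − ½ × 1.1871 = 1 − 0.59355 = 0.40645
D = 0.40645 < 0.8 → No.

No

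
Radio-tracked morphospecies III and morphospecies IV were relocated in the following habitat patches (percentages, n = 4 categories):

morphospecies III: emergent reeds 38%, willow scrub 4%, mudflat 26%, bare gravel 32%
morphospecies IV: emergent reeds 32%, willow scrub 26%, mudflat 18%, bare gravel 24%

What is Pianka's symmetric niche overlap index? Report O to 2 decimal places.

0.89

Convert percentages to proportions (divide by 100).
Σ p₁ᵢp₂ᵢ = 0.1216 + 0.0104 + 0.0468 + 0.0768 = 0.2556
Σp_1ᵢ² = 0.38² + 0.04² + 0.26² + 0.32² = 0.1444 + 0.0016 + 0.0676 + 0.1024 = 0.3160
Σp_2ᵢ² = 0.32² + 0.26² + 0.18² + 0.24² = 0.1024 + 0.0676 + 0.0324 + 0.0576 = 0.2600
O = 0.2556 / √(0.3160 × 0.2600) = 0.2556 / 0.28664 = 0.8917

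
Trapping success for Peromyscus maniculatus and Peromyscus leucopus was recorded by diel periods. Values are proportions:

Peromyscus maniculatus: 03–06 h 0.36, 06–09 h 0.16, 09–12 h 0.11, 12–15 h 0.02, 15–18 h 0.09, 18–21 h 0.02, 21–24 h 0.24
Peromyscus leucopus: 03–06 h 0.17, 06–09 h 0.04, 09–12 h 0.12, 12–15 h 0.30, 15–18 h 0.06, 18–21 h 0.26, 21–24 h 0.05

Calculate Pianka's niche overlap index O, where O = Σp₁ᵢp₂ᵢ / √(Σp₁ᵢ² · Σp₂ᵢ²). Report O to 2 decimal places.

0.50

Σ p₁ᵢp₂ᵢ = 0.0612 + 0.0064 + 0.0132 + 0.0060 + 0.0054 + 0.0052 + 0.0120 = 0.1094
Σp_1ᵢ² = 0.36² + 0.16² + 0.11² + 0.02² + 0.09² + 0.02² + 0.24² = 0.1296 + 0.0256 + 0.0121 + 0.0004 + 0.0081 + 0.0004 + 0.0576 = 0.2338
Σp_2ᵢ² = 0.17² + 0.04² + 0.12² + 0.30² + 0.06² + 0.26² + 0.05² = 0.0289 + 0.0016 + 0.0144 + 0.0900 + 0.0036 + 0.0676 + 0.0025 = 0.2086
O = 0.1094 / √(0.2338 × 0.2086) = 0.1094 / 0.22084 = 0.4954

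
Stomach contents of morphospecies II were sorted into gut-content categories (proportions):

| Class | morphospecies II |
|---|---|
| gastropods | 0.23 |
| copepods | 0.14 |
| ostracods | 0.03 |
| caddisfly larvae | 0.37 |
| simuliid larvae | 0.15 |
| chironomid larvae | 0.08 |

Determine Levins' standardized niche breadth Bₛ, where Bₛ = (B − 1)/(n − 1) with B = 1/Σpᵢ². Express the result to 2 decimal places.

Σpᵢ² = 0.23² + 0.14² + 0.03² + 0.37² + 0.15² + 0.08² = 0.0529 + 0.0196 + 0.0009 + 0.1369 + 0.0225 + 0.0064 = 0.2392
B = 1 / 0.2392 = 4.1806
Bₛ = (B − 1)/(n − 1) = (4.1806 − 1)/(6 − 1) = 3.1806/5 = 0.6361

0.64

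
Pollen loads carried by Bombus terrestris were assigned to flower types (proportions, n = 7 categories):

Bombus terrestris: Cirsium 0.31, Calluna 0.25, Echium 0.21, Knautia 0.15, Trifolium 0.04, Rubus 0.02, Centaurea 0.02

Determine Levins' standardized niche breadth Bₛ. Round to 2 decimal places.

Σpᵢ² = 0.31² + 0.25² + 0.21² + 0.15² + 0.04² + 0.02² + 0.02² = 0.0961 + 0.0625 + 0.0441 + 0.0225 + 0.0016 + 0.0004 + 0.0004 = 0.2276
B = 1 / 0.2276 = 4.3937
Bₛ = (B − 1)/(n − 1) = (4.3937 − 1)/(7 − 1) = 3.3937/6 = 0.5656

0.57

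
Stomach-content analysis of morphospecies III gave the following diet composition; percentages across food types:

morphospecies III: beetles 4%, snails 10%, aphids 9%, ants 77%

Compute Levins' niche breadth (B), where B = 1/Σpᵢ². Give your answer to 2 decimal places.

1.63

Convert percentages to proportions (divide by 100).
Σpᵢ² = 0.04² + 0.10² + 0.09² + 0.77² = 0.0016 + 0.0100 + 0.0081 + 0.5929 = 0.6126
B = 1 / 0.6126 = 1.6324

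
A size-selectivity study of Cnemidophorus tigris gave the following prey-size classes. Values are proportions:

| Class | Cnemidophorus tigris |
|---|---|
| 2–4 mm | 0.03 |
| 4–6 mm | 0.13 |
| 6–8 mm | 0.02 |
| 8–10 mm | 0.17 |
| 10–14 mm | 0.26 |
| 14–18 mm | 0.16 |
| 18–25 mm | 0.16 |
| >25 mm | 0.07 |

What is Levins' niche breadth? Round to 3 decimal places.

5.855

Σpᵢ² = 0.03² + 0.13² + 0.02² + 0.17² + 0.26² + 0.16² + 0.16² + 0.07² = 0.0009 + 0.0169 + 0.0004 + 0.0289 + 0.0676 + 0.0256 + 0.0256 + 0.0049 = 0.1708
B = 1 / 0.1708 = 5.85480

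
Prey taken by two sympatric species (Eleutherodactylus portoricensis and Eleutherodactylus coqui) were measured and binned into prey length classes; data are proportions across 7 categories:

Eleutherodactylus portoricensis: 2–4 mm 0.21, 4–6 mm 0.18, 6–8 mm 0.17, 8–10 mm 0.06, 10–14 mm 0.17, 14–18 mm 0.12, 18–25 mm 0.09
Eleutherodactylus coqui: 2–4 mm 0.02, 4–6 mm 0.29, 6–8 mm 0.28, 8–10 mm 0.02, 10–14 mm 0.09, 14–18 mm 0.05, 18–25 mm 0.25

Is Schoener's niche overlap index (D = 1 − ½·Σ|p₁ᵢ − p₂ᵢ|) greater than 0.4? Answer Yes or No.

Yes

Σ|p₁ᵢ − p₂ᵢ| = 0.19 + 0.11 + 0.11 + 0.04 + 0.08 + 0.07 + 0.16 = 0.76
D = 1 − ½ × 0.76 = 1 − 0.380 = 0.6200
D = 0.6200 > 0.4 → Yes.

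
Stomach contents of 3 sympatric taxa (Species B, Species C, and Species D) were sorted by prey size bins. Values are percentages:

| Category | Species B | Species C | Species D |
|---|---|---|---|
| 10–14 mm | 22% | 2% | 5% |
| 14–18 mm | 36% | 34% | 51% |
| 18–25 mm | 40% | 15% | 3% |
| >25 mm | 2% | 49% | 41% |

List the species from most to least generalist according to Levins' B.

Convert percentages to proportions (divide by 100).
Σp_Bᵢ² = 0.22² + 0.36² + 0.40² + 0.02² = 0.0484 + 0.1296 + 0.1600 + 0.0004 = 0.3384
B_B = 1 / 0.3384 = 2.9551
Σp_Cᵢ² = 0.02² + 0.34² + 0.15² + 0.49² = 0.0004 + 0.1156 + 0.0225 + 0.2401 = 0.3786
B_C = 1 / 0.3786 = 2.6413
Σp_Dᵢ² = 0.05² + 0.51² + 0.03² + 0.41² = 0.0025 + 0.2601 + 0.0009 + 0.1681 = 0.4316
B_D = 1 / 0.4316 = 2.3170
Ranking by B (broadest → narrowest): Species B (2.96) > Species C (2.64) > Species D (2.32)

Species B > Species C > Species D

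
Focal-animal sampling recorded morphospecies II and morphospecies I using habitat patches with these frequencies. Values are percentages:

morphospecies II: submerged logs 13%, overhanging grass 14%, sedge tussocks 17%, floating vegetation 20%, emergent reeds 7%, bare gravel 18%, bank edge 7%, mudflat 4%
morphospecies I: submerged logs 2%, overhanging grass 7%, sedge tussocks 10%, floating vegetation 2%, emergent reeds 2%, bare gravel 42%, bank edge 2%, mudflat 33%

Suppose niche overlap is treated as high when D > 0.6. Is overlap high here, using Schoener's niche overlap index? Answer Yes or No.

No

Convert percentages to proportions (divide by 100).
Σ|p₁ᵢ − p₂ᵢ| = 0.11 + 0.07 + 0.07 + 0.18 + 0.05 + 0.24 + 0.05 + 0.29 = 1.06
D = 1 − ½ × 1.06 = 1 − 0.530 = 0.4700
D = 0.4700 < 0.6 → No.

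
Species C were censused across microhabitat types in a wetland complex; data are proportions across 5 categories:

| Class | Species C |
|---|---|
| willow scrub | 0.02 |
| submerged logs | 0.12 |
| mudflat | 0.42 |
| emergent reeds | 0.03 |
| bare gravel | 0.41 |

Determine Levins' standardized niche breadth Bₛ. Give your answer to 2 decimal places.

Σpᵢ² = 0.02² + 0.12² + 0.42² + 0.03² + 0.41² = 0.0004 + 0.0144 + 0.1764 + 0.0009 + 0.1681 = 0.3602
B = 1 / 0.3602 = 2.7762
Bₛ = (B − 1)/(n − 1) = (2.7762 − 1)/(5 − 1) = 1.7762/4 = 0.4441

0.44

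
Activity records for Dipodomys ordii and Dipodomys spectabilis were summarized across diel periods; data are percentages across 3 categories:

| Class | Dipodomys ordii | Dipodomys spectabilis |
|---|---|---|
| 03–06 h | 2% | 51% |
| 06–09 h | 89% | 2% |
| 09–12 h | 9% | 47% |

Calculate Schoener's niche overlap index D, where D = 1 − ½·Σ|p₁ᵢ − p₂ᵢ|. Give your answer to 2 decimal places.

Convert percentages to proportions (divide by 100).
Σ|p₁ᵢ − p₂ᵢ| = 0.49 + 0.87 + 0.38 = 1.74
D = 1 − ½ × 1.74 = 1 − 0.870 = 0.1300

0.13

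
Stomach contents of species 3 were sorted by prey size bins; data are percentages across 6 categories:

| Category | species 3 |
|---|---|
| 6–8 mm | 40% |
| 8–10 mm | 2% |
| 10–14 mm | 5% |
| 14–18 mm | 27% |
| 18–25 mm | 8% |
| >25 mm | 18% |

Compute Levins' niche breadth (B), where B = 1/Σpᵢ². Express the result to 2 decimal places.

3.64

Convert percentages to proportions (divide by 100).
Σpᵢ² = 0.40² + 0.02² + 0.05² + 0.27² + 0.08² + 0.18² = 0.1600 + 0.0004 + 0.0025 + 0.0729 + 0.0064 + 0.0324 = 0.2746
B = 1 / 0.2746 = 3.6417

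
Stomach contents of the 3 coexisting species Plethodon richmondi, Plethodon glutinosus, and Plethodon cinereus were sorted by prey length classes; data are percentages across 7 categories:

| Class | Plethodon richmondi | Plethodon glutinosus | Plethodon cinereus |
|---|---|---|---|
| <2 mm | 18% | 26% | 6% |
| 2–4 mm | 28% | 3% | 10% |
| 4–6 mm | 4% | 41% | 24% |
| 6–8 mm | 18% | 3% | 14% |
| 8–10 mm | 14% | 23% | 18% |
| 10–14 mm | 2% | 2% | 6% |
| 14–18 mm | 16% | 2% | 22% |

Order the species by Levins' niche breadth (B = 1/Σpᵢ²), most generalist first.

Convert percentages to proportions (divide by 100).
Σp_richᵢ² = 0.18² + 0.28² + 0.04² + 0.18² + 0.14² + 0.02² + 0.16² = 0.0324 + 0.0784 + 0.0016 + 0.0324 + 0.0196 + 0.0004 + 0.0256 = 0.1904
B_rich = 1 / 0.1904 = 5.2521
Σp_glutᵢ² = 0.26² + 0.03² + 0.41² + 0.03² + 0.23² + 0.02² + 0.02² = 0.0676 + 0.0009 + 0.1681 + 0.0009 + 0.0529 + 0.0004 + 0.0004 = 0.2912
B_glut = 1 / 0.2912 = 3.4341
Σp_cineᵢ² = 0.06² + 0.10² + 0.24² + 0.14² + 0.18² + 0.06² + 0.22² = 0.0036 + 0.0100 + 0.0576 + 0.0196 + 0.0324 + 0.0036 + 0.0484 = 0.1752
B_cine = 1 / 0.1752 = 5.7078
Ranking by B (broadest → narrowest): Plethodon cinereus (5.71) > Plethodon richmondi (5.25) > Plethodon glutinosus (3.43)

Plethodon cinereus > Plethodon richmondi > Plethodon glutinosus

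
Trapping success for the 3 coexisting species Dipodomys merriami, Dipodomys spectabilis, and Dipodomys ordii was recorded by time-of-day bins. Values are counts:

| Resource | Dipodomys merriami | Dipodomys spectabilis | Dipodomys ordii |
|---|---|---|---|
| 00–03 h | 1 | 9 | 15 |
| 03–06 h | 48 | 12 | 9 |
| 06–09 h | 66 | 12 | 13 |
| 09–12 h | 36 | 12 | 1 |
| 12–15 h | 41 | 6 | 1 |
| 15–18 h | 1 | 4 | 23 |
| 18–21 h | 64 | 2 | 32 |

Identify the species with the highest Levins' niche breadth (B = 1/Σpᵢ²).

Dipodomys spectabilis

Proportions for Dipodomys merriami (n=257): 1/257=0.0039, 48/257=0.1868, 66/257=0.2568, 36/257=0.1401, 41/257=0.1595, 1/257=0.0039, 64/257=0.2490
Proportions for Dipodomys spectabilis (n=57): 9/57=0.1579, 12/57=0.2105, 12/57=0.2105, 12/57=0.2105, 6/57=0.1053, 4/57=0.0702, 2/57=0.0351
Proportions for Dipodomys ordii (n=94): 15/94=0.1596, 9/94=0.0957, 13/94=0.1383, 1/94=0.0106, 1/94=0.0106, 23/94=0.2447, 32/94=0.3404
Σp_merrᵢ² = 0.0039² + 0.1868² + 0.2568² + 0.1401² + 0.1595² + 0.0039² + 0.2490² = 0.000015 + 0.034894 + 0.065946 + 0.019628 + 0.025440 + 0.000015 + 0.062001 = 0.207939
B_merr = 1 / 0.207939 = 4.8091
Σp_specᵢ² = 0.1579² + 0.2105² + 0.2105² + 0.2105² + 0.1053² + 0.0702² + 0.0351² = 0.024932 + 0.044310 + 0.044310 + 0.044310 + 0.011088 + 0.004928 + 0.001232 = 0.175110
B_spec = 1 / 0.175110 = 5.7107
Σp_ordiᵢ² = 0.1596² + 0.0957² + 0.1383² + 0.0106² + 0.0106² + 0.2447² + 0.3404² = 0.025472 + 0.009158 + 0.019127 + 0.000112 + 0.000112 + 0.059878 + 0.115872 = 0.229731
B_ordi = 1 / 0.229731 = 4.3529
Highest B → broadest niche (most generalist): Dipodomys spectabilis (B = 5.71).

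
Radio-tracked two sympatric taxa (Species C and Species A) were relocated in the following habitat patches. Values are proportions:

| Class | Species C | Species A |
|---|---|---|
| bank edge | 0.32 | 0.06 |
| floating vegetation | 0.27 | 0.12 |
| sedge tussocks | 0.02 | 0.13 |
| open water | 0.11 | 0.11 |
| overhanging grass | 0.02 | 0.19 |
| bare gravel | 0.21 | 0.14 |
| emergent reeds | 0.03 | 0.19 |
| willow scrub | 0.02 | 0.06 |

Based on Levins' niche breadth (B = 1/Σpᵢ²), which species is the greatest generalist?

Σp_Cᵢ² = 0.32² + 0.27² + 0.02² + 0.11² + 0.02² + 0.21² + 0.03² + 0.02² = 0.1024 + 0.0729 + 0.0004 + 0.0121 + 0.0004 + 0.0441 + 0.0009 + 0.0004 = 0.2336
B_C = 1 / 0.2336 = 4.2808
Σp_Aᵢ² = 0.06² + 0.12² + 0.13² + 0.11² + 0.19² + 0.14² + 0.19² + 0.06² = 0.0036 + 0.0144 + 0.0169 + 0.0121 + 0.0361 + 0.0196 + 0.0361 + 0.0036 = 0.1424
B_A = 1 / 0.1424 = 7.0225
Highest B → broadest niche (most generalist): Species A (B = 7.02).

Species A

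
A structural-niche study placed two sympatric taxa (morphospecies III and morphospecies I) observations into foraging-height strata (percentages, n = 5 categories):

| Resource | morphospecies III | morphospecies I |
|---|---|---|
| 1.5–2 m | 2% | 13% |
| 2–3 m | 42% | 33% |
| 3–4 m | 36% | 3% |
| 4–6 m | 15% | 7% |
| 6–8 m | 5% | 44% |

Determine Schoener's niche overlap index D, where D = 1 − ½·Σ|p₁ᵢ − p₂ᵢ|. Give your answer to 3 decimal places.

Convert percentages to proportions (divide by 100).
Σ|p₁ᵢ − p₂ᵢ| = 0.11 + 0.09 + 0.33 + 0.08 + 0.39 = 1.00
D = 1 − ½ × 1.00 = 1 − 0.500 = 0.50000

0.500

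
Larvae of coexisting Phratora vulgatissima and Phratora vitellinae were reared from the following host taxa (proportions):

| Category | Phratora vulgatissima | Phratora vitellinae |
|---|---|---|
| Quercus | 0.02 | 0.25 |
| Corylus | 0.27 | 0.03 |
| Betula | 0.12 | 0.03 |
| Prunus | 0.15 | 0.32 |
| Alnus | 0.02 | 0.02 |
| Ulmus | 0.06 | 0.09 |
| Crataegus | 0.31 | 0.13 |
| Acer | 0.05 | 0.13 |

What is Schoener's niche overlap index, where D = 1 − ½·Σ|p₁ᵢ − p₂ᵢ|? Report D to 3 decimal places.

Σ|p₁ᵢ − p₂ᵢ| = 0.23 + 0.24 + 0.09 + 0.17 + 0.00 + 0.03 + 0.18 + 0.08 = 1.02
D = 1 − ½ × 1.02 = 1 − 0.510 = 0.49000

0.490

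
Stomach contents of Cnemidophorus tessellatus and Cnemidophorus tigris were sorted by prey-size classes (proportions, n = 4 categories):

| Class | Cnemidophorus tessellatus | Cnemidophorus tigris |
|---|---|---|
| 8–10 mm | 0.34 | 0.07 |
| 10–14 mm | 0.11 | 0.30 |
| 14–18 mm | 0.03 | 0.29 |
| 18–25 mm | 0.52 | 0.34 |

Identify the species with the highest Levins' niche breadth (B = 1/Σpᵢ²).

Σp_tessᵢ² = 0.34² + 0.11² + 0.03² + 0.52² = 0.1156 + 0.0121 + 0.0009 + 0.2704 = 0.3990
B_tess = 1 / 0.3990 = 2.5063
Σp_tigrᵢ² = 0.07² + 0.30² + 0.29² + 0.34² = 0.0049 + 0.0900 + 0.0841 + 0.1156 = 0.2946
B_tigr = 1 / 0.2946 = 3.3944
Highest B → broadest niche (most generalist): Cnemidophorus tigris (B = 3.39).

Cnemidophorus tigris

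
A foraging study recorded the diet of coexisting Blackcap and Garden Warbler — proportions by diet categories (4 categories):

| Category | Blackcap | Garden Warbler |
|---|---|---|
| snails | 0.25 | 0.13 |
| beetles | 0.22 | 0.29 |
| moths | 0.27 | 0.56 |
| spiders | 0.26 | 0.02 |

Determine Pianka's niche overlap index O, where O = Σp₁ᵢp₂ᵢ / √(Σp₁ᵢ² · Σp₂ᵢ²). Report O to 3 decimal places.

Σ p₁ᵢp₂ᵢ = 0.0325 + 0.0638 + 0.1512 + 0.0052 = 0.2527
Σp_1ᵢ² = 0.25² + 0.22² + 0.27² + 0.26² = 0.0625 + 0.0484 + 0.0729 + 0.0676 = 0.2514
Σp_2ᵢ² = 0.13² + 0.29² + 0.56² + 0.02² = 0.0169 + 0.0841 + 0.3136 + 0.0004 = 0.4150
O = 0.2527 / √(0.2514 × 0.4150) = 0.2527 / 0.323003 = 0.78235

0.782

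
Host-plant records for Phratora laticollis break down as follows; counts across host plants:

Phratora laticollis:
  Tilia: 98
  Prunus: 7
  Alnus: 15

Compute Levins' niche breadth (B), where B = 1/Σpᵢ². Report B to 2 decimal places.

1.46

Proportions for Phratora laticollis (n=120): 98/120=0.8167, 7/120=0.0583, 15/120=0.1250
Σpᵢ² = 0.8167² + 0.0583² + 0.1250² = 0.666999 + 0.003399 + 0.015625 = 0.686023
B = 1 / 0.686023 = 1.4577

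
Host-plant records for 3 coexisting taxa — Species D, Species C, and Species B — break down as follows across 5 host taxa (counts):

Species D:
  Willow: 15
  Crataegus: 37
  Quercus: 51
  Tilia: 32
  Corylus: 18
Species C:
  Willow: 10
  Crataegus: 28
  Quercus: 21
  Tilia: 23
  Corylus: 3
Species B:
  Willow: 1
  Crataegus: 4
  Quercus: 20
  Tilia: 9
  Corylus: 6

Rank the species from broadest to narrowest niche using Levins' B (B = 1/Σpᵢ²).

Proportions for Species D (n=153): 15/153=0.0980, 37/153=0.2418, 51/153=0.3333, 32/153=0.2092, 18/153=0.1176
Proportions for Species C (n=85): 10/85=0.1176, 28/85=0.3294, 21/85=0.2471, 23/85=0.2706, 3/85=0.0353
Proportions for Species B (n=40): 1/40=0.0250, 4/40=0.1000, 20/40=0.5000, 9/40=0.2250, 6/40=0.1500
Σp_Dᵢ² = 0.0980² + 0.2418² + 0.3333² + 0.2092² + 0.1176² = 0.009604 + 0.058467 + 0.111089 + 0.043765 + 0.013830 = 0.236755
B_D = 1 / 0.236755 = 4.2238
Σp_Cᵢ² = 0.1176² + 0.3294² + 0.2471² + 0.2706² + 0.0353² = 0.013830 + 0.108504 + 0.061058 + 0.073224 + 0.001246 = 0.257862
B_C = 1 / 0.257862 = 3.8780
Σp_Bᵢ² = 0.0250² + 0.1000² + 0.5000² + 0.2250² + 0.1500² = 0.000625 + 0.010000 + 0.250000 + 0.050625 + 0.022500 = 0.333750
B_B = 1 / 0.333750 = 2.9963
Ranking by B (broadest → narrowest): Species D (4.22) > Species C (3.88) > Species B (3.00)

Species D > Species C > Species B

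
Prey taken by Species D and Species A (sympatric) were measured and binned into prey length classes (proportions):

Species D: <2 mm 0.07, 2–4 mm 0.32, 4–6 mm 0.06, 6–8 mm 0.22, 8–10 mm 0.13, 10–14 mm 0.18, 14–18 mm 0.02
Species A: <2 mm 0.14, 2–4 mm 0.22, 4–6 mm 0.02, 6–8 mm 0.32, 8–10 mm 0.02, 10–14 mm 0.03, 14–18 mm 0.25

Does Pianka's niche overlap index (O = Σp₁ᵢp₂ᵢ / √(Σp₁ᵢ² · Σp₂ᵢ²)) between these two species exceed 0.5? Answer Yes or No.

Σ p₁ᵢp₂ᵢ = 0.0098 + 0.0704 + 0.0012 + 0.0704 + 0.0026 + 0.0054 + 0.0050 = 0.1648
Σp_1ᵢ² = 0.07² + 0.32² + 0.06² + 0.22² + 0.13² + 0.18² + 0.02² = 0.0049 + 0.1024 + 0.0036 + 0.0484 + 0.0169 + 0.0324 + 0.0004 = 0.2090
Σp_2ᵢ² = 0.14² + 0.22² + 0.02² + 0.32² + 0.02² + 0.03² + 0.25² = 0.0196 + 0.0484 + 0.0004 + 0.1024 + 0.0004 + 0.0009 + 0.0625 = 0.2346
O = 0.1648 / √(0.2090 × 0.2346) = 0.1648 / 0.22143 = 0.7443
O = 0.7443 > 0.5 → Yes.

Yes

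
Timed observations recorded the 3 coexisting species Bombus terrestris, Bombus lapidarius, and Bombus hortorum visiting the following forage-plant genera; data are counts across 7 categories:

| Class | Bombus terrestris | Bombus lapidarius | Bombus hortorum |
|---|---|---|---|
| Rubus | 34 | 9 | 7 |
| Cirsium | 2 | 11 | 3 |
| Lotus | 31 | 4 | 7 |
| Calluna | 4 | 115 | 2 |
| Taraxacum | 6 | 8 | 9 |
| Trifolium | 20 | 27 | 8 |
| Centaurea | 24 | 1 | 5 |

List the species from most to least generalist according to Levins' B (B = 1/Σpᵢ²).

Proportions for Bombus terrestris (n=121): 34/121=0.2810, 2/121=0.0165, 31/121=0.2562, 4/121=0.0331, 6/121=0.0496, 20/121=0.1653, 24/121=0.1983
Proportions for Bombus lapidarius (n=175): 9/175=0.0514, 11/175=0.0629, 4/175=0.0229, 115/175=0.6571, 8/175=0.0457, 27/175=0.1543, 1/175=0.0057
Proportions for Bombus hortorum (n=41): 7/41=0.1707, 3/41=0.0732, 7/41=0.1707, 2/41=0.0488, 9/41=0.2195, 8/41=0.1951, 5/41=0.1220
Σp_terrᵢ² = 0.2810² + 0.0165² + 0.2562² + 0.0331² + 0.0496² + 0.1653² + 0.1983² = 0.078961 + 0.000272 + 0.065638 + 0.001096 + 0.002460 + 0.027324 + 0.039323 = 0.215074
B_terr = 1 / 0.215074 = 4.6496
Σp_lapiᵢ² = 0.0514² + 0.0629² + 0.0229² + 0.6571² + 0.0457² + 0.1543² + 0.0057² = 0.002642 + 0.003956 + 0.000524 + 0.431780 + 0.002088 + 0.023808 + 0.000032 = 0.464830
B_lapi = 1 / 0.464830 = 2.1513
Σp_hortᵢ² = 0.1707² + 0.0732² + 0.1707² + 0.0488² + 0.2195² + 0.1951² + 0.1220² = 0.029138 + 0.005358 + 0.029138 + 0.002381 + 0.048180 + 0.038064 + 0.014884 = 0.167143
B_hort = 1 / 0.167143 = 5.9829
Ranking by B (broadest → narrowest): Bombus hortorum (5.98) > Bombus terrestris (4.65) > Bombus lapidarius (2.15)

Bombus hortorum > Bombus terrestris > Bombus lapidarius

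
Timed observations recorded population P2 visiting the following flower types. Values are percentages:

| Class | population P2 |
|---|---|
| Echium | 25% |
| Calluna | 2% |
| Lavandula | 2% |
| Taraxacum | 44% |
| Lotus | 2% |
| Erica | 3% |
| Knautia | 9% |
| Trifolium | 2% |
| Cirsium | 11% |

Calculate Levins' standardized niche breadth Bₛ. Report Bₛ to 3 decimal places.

0.323

Convert percentages to proportions (divide by 100).
Σpᵢ² = 0.25² + 0.02² + 0.02² + 0.44² + 0.02² + 0.03² + 0.09² + 0.02² + 0.11² = 0.0625 + 0.0004 + 0.0004 + 0.1936 + 0.0004 + 0.0009 + 0.0081 + 0.0004 + 0.0121 = 0.2788
B = 1 / 0.2788 = 3.58680
Bₛ = (B − 1)/(n − 1) = (3.58680 − 1)/(9 − 1) = 2.58680/8 = 0.32335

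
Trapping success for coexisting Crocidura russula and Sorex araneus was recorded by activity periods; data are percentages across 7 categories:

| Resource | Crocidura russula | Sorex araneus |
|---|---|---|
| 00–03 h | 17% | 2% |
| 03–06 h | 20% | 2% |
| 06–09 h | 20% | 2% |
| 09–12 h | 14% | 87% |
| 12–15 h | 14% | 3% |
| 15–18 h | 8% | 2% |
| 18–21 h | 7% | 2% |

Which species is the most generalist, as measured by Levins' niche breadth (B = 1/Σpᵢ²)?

Convert percentages to proportions (divide by 100).
Σp_russᵢ² = 0.17² + 0.20² + 0.20² + 0.14² + 0.14² + 0.08² + 0.07² = 0.0289 + 0.0400 + 0.0400 + 0.0196 + 0.0196 + 0.0064 + 0.0049 = 0.1594
B_russ = 1 / 0.1594 = 6.2735
Σp_aranᵢ² = 0.02² + 0.02² + 0.02² + 0.87² + 0.03² + 0.02² + 0.02² = 0.0004 + 0.0004 + 0.0004 + 0.7569 + 0.0009 + 0.0004 + 0.0004 = 0.7598
B_aran = 1 / 0.7598 = 1.3161
Highest B → broadest niche (most generalist): Crocidura russula (B = 6.27).

Crocidura russula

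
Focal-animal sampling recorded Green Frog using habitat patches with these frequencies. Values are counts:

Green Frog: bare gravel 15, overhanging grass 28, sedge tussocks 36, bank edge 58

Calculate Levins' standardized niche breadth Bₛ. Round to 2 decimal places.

0.77

Proportions for Green Frog (n=137): 15/137=0.1095, 28/137=0.2044, 36/137=0.2628, 58/137=0.4234
Σpᵢ² = 0.1095² + 0.2044² + 0.2628² + 0.4234² = 0.011990 + 0.041779 + 0.069064 + 0.179268 = 0.302101
B = 1 / 0.302101 = 3.3102
Bₛ = (B − 1)/(n − 1) = (3.3102 − 1)/(4 − 1) = 2.3102/3 = 0.7701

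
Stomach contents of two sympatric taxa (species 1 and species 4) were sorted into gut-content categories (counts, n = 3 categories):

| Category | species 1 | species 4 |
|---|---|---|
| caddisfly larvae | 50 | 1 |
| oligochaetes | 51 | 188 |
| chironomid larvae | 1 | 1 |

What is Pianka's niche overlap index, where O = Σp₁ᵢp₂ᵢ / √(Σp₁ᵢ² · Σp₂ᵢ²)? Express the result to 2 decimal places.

Proportions for species 1 (n=102): 50/102=0.4902, 51/102=0.5000, 1/102=0.0098
Proportions for species 4 (n=190): 1/190=0.0053, 188/190=0.9895, 1/190=0.0053
Σ p₁ᵢp₂ᵢ = 0.002598 + 0.494750 + 0.000052 = 0.497400
Σp_1ᵢ² = 0.4902² + 0.5000² + 0.0098² = 0.240296 + 0.250000 + 0.000096 = 0.490392
Σp_2ᵢ² = 0.0053² + 0.9895² + 0.0053² = 0.000028 + 0.979110 + 0.000028 = 0.979166
O = 0.497400 / √(0.490392 × 0.979166) = 0.497400 / 0.6929467 = 0.7178

0.72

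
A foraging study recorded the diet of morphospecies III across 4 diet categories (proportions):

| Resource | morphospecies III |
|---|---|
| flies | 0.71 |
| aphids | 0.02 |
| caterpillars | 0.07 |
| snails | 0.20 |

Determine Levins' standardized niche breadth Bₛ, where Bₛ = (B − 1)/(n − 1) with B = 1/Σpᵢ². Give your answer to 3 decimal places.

0.273

Σpᵢ² = 0.71² + 0.02² + 0.07² + 0.20² = 0.5041 + 0.0004 + 0.0049 + 0.0400 = 0.5494
B = 1 / 0.5494 = 1.82017
Bₛ = (B − 1)/(n − 1) = (1.82017 − 1)/(4 − 1) = 0.82017/3 = 0.27339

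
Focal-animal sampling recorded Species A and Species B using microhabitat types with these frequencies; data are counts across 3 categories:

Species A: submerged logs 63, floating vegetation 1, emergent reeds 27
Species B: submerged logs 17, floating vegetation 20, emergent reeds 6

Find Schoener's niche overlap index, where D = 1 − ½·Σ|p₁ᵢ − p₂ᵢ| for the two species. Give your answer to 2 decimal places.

0.55

Proportions for Species A (n=91): 63/91=0.6923, 1/91=0.0110, 27/91=0.2967
Proportions for Species B (n=43): 17/43=0.3953, 20/43=0.4651, 6/43=0.1395
Σ|p₁ᵢ − p₂ᵢ| = 0.2970 + 0.4541 + 0.1572 = 0.9083
D = 1 − ½ × 0.9083 = 1 − 0.45415 = 0.54585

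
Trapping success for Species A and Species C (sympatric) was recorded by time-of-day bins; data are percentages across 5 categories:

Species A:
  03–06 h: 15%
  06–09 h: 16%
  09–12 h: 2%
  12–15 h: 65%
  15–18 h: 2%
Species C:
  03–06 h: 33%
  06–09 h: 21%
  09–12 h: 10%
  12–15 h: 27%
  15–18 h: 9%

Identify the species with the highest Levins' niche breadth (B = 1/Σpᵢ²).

Convert percentages to proportions (divide by 100).
Σp_Aᵢ² = 0.15² + 0.16² + 0.02² + 0.65² + 0.02² = 0.0225 + 0.0256 + 0.0004 + 0.4225 + 0.0004 = 0.4714
B_A = 1 / 0.4714 = 2.1213
Σp_Cᵢ² = 0.33² + 0.21² + 0.10² + 0.27² + 0.09² = 0.1089 + 0.0441 + 0.0100 + 0.0729 + 0.0081 = 0.2440
B_C = 1 / 0.2440 = 4.0984
Highest B → broadest niche (most generalist): Species C (B = 4.10).

Species C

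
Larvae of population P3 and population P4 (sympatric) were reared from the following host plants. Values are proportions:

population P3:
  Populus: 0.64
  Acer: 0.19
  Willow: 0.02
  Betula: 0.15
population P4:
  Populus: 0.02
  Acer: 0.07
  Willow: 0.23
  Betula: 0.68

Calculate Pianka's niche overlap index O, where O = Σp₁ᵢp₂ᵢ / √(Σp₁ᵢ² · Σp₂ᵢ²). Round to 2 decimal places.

Σ p₁ᵢp₂ᵢ = 0.0128 + 0.0133 + 0.0046 + 0.1020 = 0.1327
Σp_1ᵢ² = 0.64² + 0.19² + 0.02² + 0.15² = 0.4096 + 0.0361 + 0.0004 + 0.0225 = 0.4686
Σp_2ᵢ² = 0.02² + 0.07² + 0.23² + 0.68² = 0.0004 + 0.0049 + 0.0529 + 0.4624 = 0.5206
O = 0.1327 / √(0.4686 × 0.5206) = 0.1327 / 0.49392 = 0.2687

0.27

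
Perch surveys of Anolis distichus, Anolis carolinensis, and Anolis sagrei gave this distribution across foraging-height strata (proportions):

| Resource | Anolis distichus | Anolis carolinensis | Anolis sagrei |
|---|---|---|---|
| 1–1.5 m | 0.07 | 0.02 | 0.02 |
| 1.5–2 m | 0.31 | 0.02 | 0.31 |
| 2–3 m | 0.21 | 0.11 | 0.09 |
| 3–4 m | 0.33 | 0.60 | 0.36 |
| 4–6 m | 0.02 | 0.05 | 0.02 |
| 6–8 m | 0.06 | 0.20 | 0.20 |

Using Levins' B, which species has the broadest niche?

Anolis distichus

Σp_distᵢ² = 0.07² + 0.31² + 0.21² + 0.33² + 0.02² + 0.06² = 0.0049 + 0.0961 + 0.0441 + 0.1089 + 0.0004 + 0.0036 = 0.2580
B_dist = 1 / 0.2580 = 3.8760
Σp_caroᵢ² = 0.02² + 0.02² + 0.11² + 0.60² + 0.05² + 0.20² = 0.0004 + 0.0004 + 0.0121 + 0.3600 + 0.0025 + 0.0400 = 0.4154
B_caro = 1 / 0.4154 = 2.4073
Σp_sagrᵢ² = 0.02² + 0.31² + 0.09² + 0.36² + 0.02² + 0.20² = 0.0004 + 0.0961 + 0.0081 + 0.1296 + 0.0004 + 0.0400 = 0.2746
B_sagr = 1 / 0.2746 = 3.6417
Highest B → broadest niche (most generalist): Anolis distichus (B = 3.88).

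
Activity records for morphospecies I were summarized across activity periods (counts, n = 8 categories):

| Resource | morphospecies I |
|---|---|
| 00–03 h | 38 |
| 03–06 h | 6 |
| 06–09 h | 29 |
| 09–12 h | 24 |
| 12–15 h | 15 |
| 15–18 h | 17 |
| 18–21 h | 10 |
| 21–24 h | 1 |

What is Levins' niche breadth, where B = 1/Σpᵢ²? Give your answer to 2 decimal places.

5.58

Proportions for morphospecies I (n=140): 38/140=0.2714, 6/140=0.0429, 29/140=0.2071, 24/140=0.1714, 15/140=0.1071, 17/140=0.1214, 10/140=0.0714, 1/140=0.0071
Σpᵢ² = 0.2714² + 0.0429² + 0.2071² + 0.1714² + 0.1071² + 0.1214² + 0.0714² + 0.0071² = 0.073658 + 0.001840 + 0.042890 + 0.029378 + 0.011470 + 0.014738 + 0.005098 + 0.000050 = 0.179122
B = 1 / 0.179122 = 5.5828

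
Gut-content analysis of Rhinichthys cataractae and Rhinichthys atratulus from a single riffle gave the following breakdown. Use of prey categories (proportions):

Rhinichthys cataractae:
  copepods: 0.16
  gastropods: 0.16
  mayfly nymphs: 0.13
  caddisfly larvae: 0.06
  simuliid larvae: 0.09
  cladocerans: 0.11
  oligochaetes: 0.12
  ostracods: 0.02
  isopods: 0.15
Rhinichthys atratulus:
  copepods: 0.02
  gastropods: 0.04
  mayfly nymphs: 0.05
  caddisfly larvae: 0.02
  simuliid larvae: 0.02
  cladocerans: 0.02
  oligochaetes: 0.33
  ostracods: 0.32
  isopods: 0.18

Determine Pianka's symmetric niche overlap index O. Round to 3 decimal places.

0.525

Σ p₁ᵢp₂ᵢ = 0.0032 + 0.0064 + 0.0065 + 0.0012 + 0.0018 + 0.0022 + 0.0396 + 0.0064 + 0.0270 = 0.0943
Σp_1ᵢ² = 0.16² + 0.16² + 0.13² + 0.06² + 0.09² + 0.11² + 0.12² + 0.02² + 0.15² = 0.0256 + 0.0256 + 0.0169 + 0.0036 + 0.0081 + 0.0121 + 0.0144 + 0.0004 + 0.0225 = 0.1292
Σp_2ᵢ² = 0.02² + 0.04² + 0.05² + 0.02² + 0.02² + 0.02² + 0.33² + 0.32² + 0.18² = 0.0004 + 0.0016 + 0.0025 + 0.0004 + 0.0004 + 0.0004 + 0.1089 + 0.1024 + 0.0324 = 0.2494
O = 0.0943 / √(0.1292 × 0.2494) = 0.0943 / 0.179506 = 0.52533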